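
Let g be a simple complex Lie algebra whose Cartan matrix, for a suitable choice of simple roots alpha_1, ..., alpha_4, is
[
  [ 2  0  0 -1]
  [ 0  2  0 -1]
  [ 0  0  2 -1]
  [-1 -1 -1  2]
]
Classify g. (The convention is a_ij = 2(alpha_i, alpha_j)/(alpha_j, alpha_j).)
D_4 (so(8))

The matrix has rank 4 with 2's on the diagonal. Reading the off-diagonal entries as Dynkin edges (a single edge where a_ij = a_ji = -1; a double or triple edge where a_ij * a_ji = 2 or 3), the diagram is a chain of 2 nodes with a fork of two nodes at one end (D_4). One simple-root ordering that puts it in standard form is (alpha_3, alpha_4, alpha_1, alpha_2). So the algebra is type D_4, i.e. so(8).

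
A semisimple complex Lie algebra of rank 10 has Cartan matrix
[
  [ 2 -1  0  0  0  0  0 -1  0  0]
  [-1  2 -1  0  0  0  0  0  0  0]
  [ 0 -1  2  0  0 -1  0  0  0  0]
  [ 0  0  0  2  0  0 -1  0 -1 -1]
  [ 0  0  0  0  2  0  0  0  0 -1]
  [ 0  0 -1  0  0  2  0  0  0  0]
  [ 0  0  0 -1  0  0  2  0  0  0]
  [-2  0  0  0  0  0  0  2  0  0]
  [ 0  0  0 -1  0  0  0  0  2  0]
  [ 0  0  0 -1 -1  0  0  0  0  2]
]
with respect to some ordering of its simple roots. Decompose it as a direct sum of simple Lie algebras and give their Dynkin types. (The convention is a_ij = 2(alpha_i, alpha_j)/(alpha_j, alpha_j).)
C_5 (sp(10)) + D_5 (so(10))

The diagram associated to this matrix has two connected components: the simple roots {alpha_1, alpha_2, alpha_3, alpha_6, alpha_8} form a chain of 5 nodes with a double edge at one end; the terminal node there is the unique long simple root (C_5), and {alpha_4, alpha_5, alpha_7, alpha_9, alpha_10} form a chain of 3 nodes with a fork of two nodes at one end (D_5). A semisimple Lie algebra decomposes uniquely as the direct sum of simple ideals, one per connected component of its Dynkin diagram, so g ≅ C_5 ⊕ D_5 (dimension 55 + 45 = 100).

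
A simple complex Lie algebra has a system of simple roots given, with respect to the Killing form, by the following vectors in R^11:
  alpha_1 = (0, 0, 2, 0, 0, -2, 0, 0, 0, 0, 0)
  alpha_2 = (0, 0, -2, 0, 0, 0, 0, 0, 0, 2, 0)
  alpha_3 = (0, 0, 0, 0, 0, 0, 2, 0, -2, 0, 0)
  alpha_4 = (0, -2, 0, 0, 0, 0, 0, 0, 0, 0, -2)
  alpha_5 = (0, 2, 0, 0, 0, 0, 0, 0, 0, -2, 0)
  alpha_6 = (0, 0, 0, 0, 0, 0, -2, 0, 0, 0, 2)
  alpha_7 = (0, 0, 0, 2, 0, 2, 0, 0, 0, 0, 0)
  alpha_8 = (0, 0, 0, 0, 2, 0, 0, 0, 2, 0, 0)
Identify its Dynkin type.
type A_8

Compute the Cartan integers a_ij = 2(alpha_i, alpha_j)/(alpha_j, alpha_j); the resulting 8x8 Cartan matrix is
[[2, -1, 0, 0, 0, 0, -1, 0], [-1, 2, 0, 0, -1, 0, 0, 0], [0, 0, 2, 0, 0, -1, 0, -1], [0, 0, 0, 2, -1, -1, 0, 0], [0, -1, 0, -1, 2, 0, 0, 0], [0, 0, -1, -1, 0, 2, 0, 0], [-1, 0, 0, 0, 0, 0, 2, 0], [0, 0, -1, 0, 0, 0, 0, 2]].
All simple roots have the same length, so the diagram is simply laced. The associated Dynkin diagram is a chain of 8 nodes with single edges (A_8), so the type is A_8 (the algebra sl(9)).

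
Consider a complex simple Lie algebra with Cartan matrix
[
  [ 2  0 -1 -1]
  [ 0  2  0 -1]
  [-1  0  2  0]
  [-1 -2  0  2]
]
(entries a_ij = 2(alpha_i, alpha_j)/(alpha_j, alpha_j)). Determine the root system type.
The matrix has rank 4 with 2's on the diagonal. Reading the off-diagonal entries as Dynkin edges (a single edge where a_ij = a_ji = -1; a double or triple edge where a_ij * a_ji = 2 or 3), the diagram is a chain of 4 nodes with a double edge at one end; the terminal node there is the unique short simple root (B_4). One simple-root ordering that puts it in standard form is (alpha_3, alpha_1, alpha_4, alpha_2). So the algebra is type B_4, i.e. so(9).

B4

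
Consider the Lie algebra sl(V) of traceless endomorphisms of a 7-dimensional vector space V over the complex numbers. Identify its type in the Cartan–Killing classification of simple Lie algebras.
A6

This is sl(7), which has dimension 7^2 - 1 = 48 and rank 7 - 1 = 6 (a Cartan subalgebra is the diagonal traceless matrices). In the classification of classical Lie algebras, the special linear algebra sl(n+1) has type A_n; here n = 6, so the Dynkin diagram is a chain of 6 nodes with single edges (A_6). Hence the type is A_6.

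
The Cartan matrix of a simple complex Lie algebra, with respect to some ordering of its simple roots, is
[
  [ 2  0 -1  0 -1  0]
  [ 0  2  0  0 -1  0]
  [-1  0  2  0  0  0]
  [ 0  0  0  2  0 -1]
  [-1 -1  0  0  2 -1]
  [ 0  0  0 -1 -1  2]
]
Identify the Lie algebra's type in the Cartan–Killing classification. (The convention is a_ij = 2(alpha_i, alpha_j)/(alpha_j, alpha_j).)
E6

The matrix has rank 6 with 2's on the diagonal. Reading the off-diagonal entries as Dynkin edges (a single edge where a_ij = a_ji = -1; a double or triple edge where a_ij * a_ji = 2 or 3), the diagram is a chain of 5 nodes with one extra node attached to the third node from one end (E_6). One simple-root ordering that puts it in standard form is (alpha_4, alpha_2, alpha_6, alpha_5, alpha_1, alpha_3). So the algebra is type E_6.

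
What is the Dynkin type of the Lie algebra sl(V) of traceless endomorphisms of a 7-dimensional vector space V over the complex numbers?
This is sl(7), which has dimension 7^2 - 1 = 48 and rank 7 - 1 = 6 (a Cartan subalgebra is the diagonal traceless matrices). In the classification of classical Lie algebras, the special linear algebra sl(n+1) has type A_n; here n = 6, so the Dynkin diagram is a chain of 6 nodes with single edges (A_6). Hence the type is A_6.

A_6 (sl(7))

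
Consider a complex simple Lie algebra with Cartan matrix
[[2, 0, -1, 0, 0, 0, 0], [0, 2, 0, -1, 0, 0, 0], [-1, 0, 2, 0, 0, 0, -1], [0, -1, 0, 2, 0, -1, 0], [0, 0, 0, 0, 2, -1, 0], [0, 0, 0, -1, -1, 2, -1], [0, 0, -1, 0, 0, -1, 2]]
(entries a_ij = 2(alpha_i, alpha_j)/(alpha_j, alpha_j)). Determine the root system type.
E7

The matrix has rank 7 with 2's on the diagonal. Reading the off-diagonal entries as Dynkin edges (a single edge where a_ij = a_ji = -1; a double or triple edge where a_ij * a_ji = 2 or 3), the diagram is a chain of 6 nodes with one extra node attached to the third node from one end (E_7). One simple-root ordering that puts it in standard form is (alpha_2, alpha_5, alpha_4, alpha_6, alpha_7, alpha_3, alpha_1). So the algebra is type E_7.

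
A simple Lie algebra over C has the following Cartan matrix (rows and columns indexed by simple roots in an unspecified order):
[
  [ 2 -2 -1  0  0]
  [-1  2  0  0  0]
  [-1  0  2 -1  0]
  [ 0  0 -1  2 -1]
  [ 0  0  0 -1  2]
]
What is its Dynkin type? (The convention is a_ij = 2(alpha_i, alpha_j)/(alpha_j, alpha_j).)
The matrix has rank 5 with 2's on the diagonal. Reading the off-diagonal entries as Dynkin edges (a single edge where a_ij = a_ji = -1; a double or triple edge where a_ij * a_ji = 2 or 3), the diagram is a chain of 5 nodes with a double edge at one end; the terminal node there is the unique short simple root (B_5). One simple-root ordering that puts it in standard form is (alpha_5, alpha_4, alpha_3, alpha_1, alpha_2). So the algebra is type B_5, i.e. so(11).

B_5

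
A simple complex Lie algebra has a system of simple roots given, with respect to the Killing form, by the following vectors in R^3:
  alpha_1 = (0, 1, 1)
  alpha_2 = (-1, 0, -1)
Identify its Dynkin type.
Compute the Cartan integers a_ij = 2(alpha_i, alpha_j)/(alpha_j, alpha_j); the resulting 2x2 Cartan matrix is
[[2, -1], [-1, 2]].
All simple roots have the same length, so the diagram is simply laced. The associated Dynkin diagram is a chain of 2 nodes with single edges (A_2), so the type is A_2 (the algebra sl(3)).

A_2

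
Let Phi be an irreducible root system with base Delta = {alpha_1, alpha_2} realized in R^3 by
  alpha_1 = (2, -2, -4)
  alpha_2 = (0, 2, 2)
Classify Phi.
type G_2

Compute the Cartan integers a_ij = 2(alpha_i, alpha_j)/(alpha_j, alpha_j); the resulting 2x2 Cartan matrix is
[[2, -3], [-1, 2]].
The roots have two lengths (squared-length ratio 3:1); the short ones are alpha_{2}. The associated Dynkin diagram is two nodes joined by a triple edge (G_2), so the type is G_2.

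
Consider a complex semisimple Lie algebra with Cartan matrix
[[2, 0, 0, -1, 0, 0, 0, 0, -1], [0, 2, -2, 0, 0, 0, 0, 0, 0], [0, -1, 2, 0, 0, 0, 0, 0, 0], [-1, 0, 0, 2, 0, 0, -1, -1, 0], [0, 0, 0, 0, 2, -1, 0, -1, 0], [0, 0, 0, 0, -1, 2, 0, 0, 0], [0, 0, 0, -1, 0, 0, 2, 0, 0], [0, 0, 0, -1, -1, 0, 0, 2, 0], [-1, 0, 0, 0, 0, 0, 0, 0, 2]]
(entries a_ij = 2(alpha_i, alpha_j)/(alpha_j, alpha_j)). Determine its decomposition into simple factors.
B_2 + E_7

The diagram associated to this matrix has two connected components: the simple roots {alpha_2, alpha_3} form a chain of 2 nodes with a double edge at one end; the terminal node there is the unique short simple root (B_2), and {alpha_1, alpha_4, alpha_5, alpha_6, alpha_7, alpha_8, alpha_9} form a chain of 6 nodes with one extra node attached to the third node from one end (E_7). A semisimple Lie algebra decomposes uniquely as the direct sum of simple ideals, one per connected component of its Dynkin diagram, so g ≅ B_2 ⊕ E_7 (dimension 10 + 133 = 143).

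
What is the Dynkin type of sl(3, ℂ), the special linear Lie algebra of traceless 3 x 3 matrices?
This is sl(3), which has dimension 3^2 - 1 = 8 and rank 3 - 1 = 2 (a Cartan subalgebra is the diagonal traceless matrices). In the classification of classical Lie algebras, the special linear algebra sl(n+1) has type A_n; here n = 2, so the Dynkin diagram is a chain of 2 nodes with single edges (A_2). Hence the type is A_2.

A2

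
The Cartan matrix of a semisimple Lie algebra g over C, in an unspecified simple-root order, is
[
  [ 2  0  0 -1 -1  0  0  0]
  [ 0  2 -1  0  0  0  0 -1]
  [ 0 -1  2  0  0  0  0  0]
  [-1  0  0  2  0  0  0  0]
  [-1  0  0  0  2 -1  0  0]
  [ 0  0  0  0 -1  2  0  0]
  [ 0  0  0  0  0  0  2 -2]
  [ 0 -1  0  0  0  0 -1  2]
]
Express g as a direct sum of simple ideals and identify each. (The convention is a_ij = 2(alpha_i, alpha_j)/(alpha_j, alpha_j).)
The diagram associated to this matrix has two connected components: the simple roots {alpha_1, alpha_4, alpha_5, alpha_6} form a chain of 4 nodes with single edges (A_4), and {alpha_2, alpha_3, alpha_7, alpha_8} form a chain of 4 nodes with a double edge at one end; the terminal node there is the unique long simple root (C_4). A semisimple Lie algebra decomposes uniquely as the direct sum of simple ideals, one per connected component of its Dynkin diagram, so g ≅ A_4 ⊕ C_4 (dimension 24 + 36 = 60).

A4 + C4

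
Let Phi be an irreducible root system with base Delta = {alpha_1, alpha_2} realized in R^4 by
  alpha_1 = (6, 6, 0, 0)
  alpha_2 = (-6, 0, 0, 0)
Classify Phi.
B2

Compute the Cartan integers a_ij = 2(alpha_i, alpha_j)/(alpha_j, alpha_j); the resulting 2x2 Cartan matrix is
[[2, -2], [-1, 2]].
The roots have two lengths (squared-length ratio 2:1); the short ones are alpha_{2}. The associated Dynkin diagram is a chain of 2 nodes with a double edge at one end; the terminal node there is the unique short simple root (B_2), so the type is B_2 (the algebra so(5)).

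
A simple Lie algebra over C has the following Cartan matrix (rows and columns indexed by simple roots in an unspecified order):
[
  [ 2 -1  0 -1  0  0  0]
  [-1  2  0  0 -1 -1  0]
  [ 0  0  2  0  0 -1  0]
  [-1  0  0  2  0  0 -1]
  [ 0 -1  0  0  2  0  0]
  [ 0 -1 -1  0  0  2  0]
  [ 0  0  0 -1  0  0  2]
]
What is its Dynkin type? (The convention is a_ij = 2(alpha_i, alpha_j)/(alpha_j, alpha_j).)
E7

The matrix has rank 7 with 2's on the diagonal. Reading the off-diagonal entries as Dynkin edges (a single edge where a_ij = a_ji = -1; a double or triple edge where a_ij * a_ji = 2 or 3), the diagram is a chain of 6 nodes with one extra node attached to the third node from one end (E_7). One simple-root ordering that puts it in standard form is (alpha_3, alpha_5, alpha_6, alpha_2, alpha_1, alpha_4, alpha_7). So the algebra is type E_7.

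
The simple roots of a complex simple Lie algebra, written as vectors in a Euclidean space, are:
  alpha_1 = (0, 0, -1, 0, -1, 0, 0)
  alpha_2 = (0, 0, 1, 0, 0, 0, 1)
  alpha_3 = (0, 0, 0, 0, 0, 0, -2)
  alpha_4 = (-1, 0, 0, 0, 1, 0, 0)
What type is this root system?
C4

Compute the Cartan integers a_ij = 2(alpha_i, alpha_j)/(alpha_j, alpha_j); the resulting 4x4 Cartan matrix is
[[2, -1, 0, -1], [-1, 2, -1, 0], [0, -2, 2, 0], [-1, 0, 0, 2]].
The roots have two lengths (squared-length ratio 2:1); the short ones are alpha_{1,2,4}. The associated Dynkin diagram is a chain of 4 nodes with a double edge at one end; the terminal node there is the unique long simple root (C_4), so the type is C_4 (the algebra sp(8)).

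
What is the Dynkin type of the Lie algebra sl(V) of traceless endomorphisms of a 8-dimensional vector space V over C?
This is sl(8), which has dimension 8^2 - 1 = 63 and rank 8 - 1 = 7 (a Cartan subalgebra is the diagonal traceless matrices). In the classification of classical Lie algebras, the special linear algebra sl(n+1) has type A_n; here n = 7, so the Dynkin diagram is a chain of 7 nodes with single edges (A_7). Hence the type is A_7.

A7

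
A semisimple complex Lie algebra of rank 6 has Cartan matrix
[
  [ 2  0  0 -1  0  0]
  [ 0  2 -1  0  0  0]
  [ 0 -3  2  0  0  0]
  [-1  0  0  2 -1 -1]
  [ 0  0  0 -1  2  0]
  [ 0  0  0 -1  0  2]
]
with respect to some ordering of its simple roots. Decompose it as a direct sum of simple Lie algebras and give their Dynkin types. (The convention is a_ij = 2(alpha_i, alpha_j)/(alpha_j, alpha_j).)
The diagram associated to this matrix has two connected components: the simple roots {alpha_1, alpha_4, alpha_5, alpha_6} form a chain of 2 nodes with a fork of two nodes at one end (D_4), and {alpha_2, alpha_3} form two nodes joined by a triple edge (G_2). A semisimple Lie algebra decomposes uniquely as the direct sum of simple ideals, one per connected component of its Dynkin diagram, so g ≅ D_4 ⊕ G_2 (dimension 28 + 14 = 42).

D4 ⊕ G2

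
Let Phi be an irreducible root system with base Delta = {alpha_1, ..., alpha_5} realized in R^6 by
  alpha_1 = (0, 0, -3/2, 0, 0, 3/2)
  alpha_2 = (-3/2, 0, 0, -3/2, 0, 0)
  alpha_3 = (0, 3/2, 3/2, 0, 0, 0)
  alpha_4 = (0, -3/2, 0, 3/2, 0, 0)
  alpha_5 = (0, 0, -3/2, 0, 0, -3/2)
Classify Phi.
Compute the Cartan integers a_ij = 2(alpha_i, alpha_j)/(alpha_j, alpha_j); the resulting 5x5 Cartan matrix is
[[2, 0, -1, 0, 0], [0, 2, 0, -1, 0], [-1, 0, 2, -1, -1], [0, -1, -1, 2, 0], [0, 0, -1, 0, 2]].
All simple roots have the same length, so the diagram is simply laced. The associated Dynkin diagram is a chain of 3 nodes with a fork of two nodes at one end (D_5), so the type is D_5 (the algebra so(10)).

D_5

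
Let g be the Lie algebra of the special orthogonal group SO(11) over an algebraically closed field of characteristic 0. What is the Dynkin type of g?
B5

This is so(11) with 11 odd, which has dimension 11(11-1)/2 = 55 and rank (11-1)/2 = 5. In the classification of classical Lie algebras, the orthogonal algebra so(2n+1) in an odd number of variables has type B_n; here n = 5, so the Dynkin diagram is a chain of 5 nodes with a double edge at one end; the terminal node there is the unique short simple root (B_5). Hence the type is B_5.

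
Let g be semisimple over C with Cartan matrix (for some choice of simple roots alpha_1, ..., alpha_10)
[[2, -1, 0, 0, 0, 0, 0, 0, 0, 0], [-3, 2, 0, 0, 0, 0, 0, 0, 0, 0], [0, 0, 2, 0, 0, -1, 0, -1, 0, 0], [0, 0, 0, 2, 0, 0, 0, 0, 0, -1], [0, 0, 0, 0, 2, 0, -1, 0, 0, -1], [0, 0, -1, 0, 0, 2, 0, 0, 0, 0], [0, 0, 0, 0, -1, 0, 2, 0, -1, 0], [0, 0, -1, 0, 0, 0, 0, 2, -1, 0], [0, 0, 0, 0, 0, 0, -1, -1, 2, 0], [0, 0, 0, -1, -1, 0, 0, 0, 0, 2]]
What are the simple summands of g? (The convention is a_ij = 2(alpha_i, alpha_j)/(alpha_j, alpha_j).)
The diagram associated to this matrix has two connected components: the simple roots {alpha_3, alpha_4, alpha_5, alpha_6, alpha_7, alpha_8, alpha_9, alpha_10} form a chain of 8 nodes with single edges (A_8), and {alpha_1, alpha_2} form two nodes joined by a triple edge (G_2). A semisimple Lie algebra decomposes uniquely as the direct sum of simple ideals, one per connected component of its Dynkin diagram, so g ≅ A_8 ⊕ G_2 (dimension 80 + 14 = 94).

A_8 + G_2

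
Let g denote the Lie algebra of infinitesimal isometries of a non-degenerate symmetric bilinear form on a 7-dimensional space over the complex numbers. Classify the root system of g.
This is so(7) with 7 odd, which has dimension 7(7-1)/2 = 21 and rank (7-1)/2 = 3. In the classification of classical Lie algebras, the orthogonal algebra so(2n+1) in an odd number of variables has type B_n; here n = 3, so the Dynkin diagram is a chain of 3 nodes with a double edge at one end; the terminal node there is the unique short simple root (B_3). Hence the type is B_3.

B_3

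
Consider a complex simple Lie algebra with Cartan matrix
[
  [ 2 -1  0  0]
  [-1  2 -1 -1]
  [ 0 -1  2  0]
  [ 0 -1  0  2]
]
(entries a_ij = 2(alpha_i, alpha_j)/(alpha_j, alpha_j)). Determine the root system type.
D_4 (so(8))

The matrix has rank 4 with 2's on the diagonal. Reading the off-diagonal entries as Dynkin edges (a single edge where a_ij = a_ji = -1; a double or triple edge where a_ij * a_ji = 2 or 3), the diagram is a chain of 2 nodes with a fork of two nodes at one end (D_4). One simple-root ordering that puts it in standard form is (alpha_1, alpha_2, alpha_4, alpha_3). So the algebra is type D_4, i.e. so(8).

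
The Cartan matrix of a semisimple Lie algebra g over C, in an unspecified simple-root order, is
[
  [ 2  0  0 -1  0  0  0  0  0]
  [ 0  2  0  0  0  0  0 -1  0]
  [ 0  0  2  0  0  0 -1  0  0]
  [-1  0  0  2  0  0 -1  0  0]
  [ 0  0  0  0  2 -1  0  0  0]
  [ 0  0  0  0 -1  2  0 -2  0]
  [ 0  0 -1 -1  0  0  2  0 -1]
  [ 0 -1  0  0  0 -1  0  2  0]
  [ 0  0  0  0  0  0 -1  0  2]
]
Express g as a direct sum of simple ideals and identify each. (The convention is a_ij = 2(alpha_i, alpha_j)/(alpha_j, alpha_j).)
D_5 + F_4

The diagram associated to this matrix has two connected components: the simple roots {alpha_1, alpha_3, alpha_4, alpha_7, alpha_9} form a chain of 3 nodes with a fork of two nodes at one end (D_5), and {alpha_2, alpha_5, alpha_6, alpha_8} form a chain of 4 nodes with a double edge between the middle two (F_4). A semisimple Lie algebra decomposes uniquely as the direct sum of simple ideals, one per connected component of its Dynkin diagram, so g ≅ D_5 ⊕ F_4 (dimension 45 + 52 = 97).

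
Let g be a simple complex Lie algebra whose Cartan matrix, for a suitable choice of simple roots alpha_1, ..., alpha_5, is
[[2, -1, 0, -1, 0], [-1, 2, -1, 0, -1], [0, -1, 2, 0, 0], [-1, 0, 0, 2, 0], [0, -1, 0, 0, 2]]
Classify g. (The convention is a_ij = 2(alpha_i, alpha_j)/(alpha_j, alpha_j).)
D_5 (so(10))

The matrix has rank 5 with 2's on the diagonal. Reading the off-diagonal entries as Dynkin edges (a single edge where a_ij = a_ji = -1; a double or triple edge where a_ij * a_ji = 2 or 3), the diagram is a chain of 3 nodes with a fork of two nodes at one end (D_5). One simple-root ordering that puts it in standard form is (alpha_4, alpha_1, alpha_2, alpha_3, alpha_5). So the algebra is type D_5, i.e. so(10).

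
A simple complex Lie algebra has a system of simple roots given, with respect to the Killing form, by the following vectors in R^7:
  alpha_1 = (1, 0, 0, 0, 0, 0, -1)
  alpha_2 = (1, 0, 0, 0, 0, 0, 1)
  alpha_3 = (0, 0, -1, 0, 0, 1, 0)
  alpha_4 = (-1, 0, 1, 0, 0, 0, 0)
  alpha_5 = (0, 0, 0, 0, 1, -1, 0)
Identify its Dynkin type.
Compute the Cartan integers a_ij = 2(alpha_i, alpha_j)/(alpha_j, alpha_j); the resulting 5x5 Cartan matrix is
[[2, 0, 0, -1, 0], [0, 2, 0, -1, 0], [0, 0, 2, -1, -1], [-1, -1, -1, 2, 0], [0, 0, -1, 0, 2]].
All simple roots have the same length, so the diagram is simply laced. The associated Dynkin diagram is a chain of 3 nodes with a fork of two nodes at one end (D_5), so the type is D_5 (the algebra so(10)).

D5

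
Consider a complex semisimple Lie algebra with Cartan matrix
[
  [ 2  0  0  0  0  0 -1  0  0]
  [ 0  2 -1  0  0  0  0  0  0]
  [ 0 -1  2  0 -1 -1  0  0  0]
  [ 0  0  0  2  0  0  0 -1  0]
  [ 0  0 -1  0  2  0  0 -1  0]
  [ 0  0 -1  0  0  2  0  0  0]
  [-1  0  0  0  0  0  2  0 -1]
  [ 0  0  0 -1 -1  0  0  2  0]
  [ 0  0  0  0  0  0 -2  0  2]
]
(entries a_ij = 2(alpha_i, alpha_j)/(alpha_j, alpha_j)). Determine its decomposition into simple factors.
The diagram associated to this matrix has two connected components: the simple roots {alpha_1, alpha_7, alpha_9} form a chain of 3 nodes with a double edge at one end; the terminal node there is the unique long simple root (C_3), and {alpha_2, alpha_3, alpha_4, alpha_5, alpha_6, alpha_8} form a chain of 4 nodes with a fork of two nodes at one end (D_6). A semisimple Lie algebra decomposes uniquely as the direct sum of simple ideals, one per connected component of its Dynkin diagram, so g ≅ C_3 ⊕ D_6 (dimension 21 + 66 = 87).

C3 + D6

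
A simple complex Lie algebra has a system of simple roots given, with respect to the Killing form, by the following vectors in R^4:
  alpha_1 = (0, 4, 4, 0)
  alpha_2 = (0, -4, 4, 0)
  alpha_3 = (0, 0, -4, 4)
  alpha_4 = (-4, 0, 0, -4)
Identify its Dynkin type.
D_4

Compute the Cartan integers a_ij = 2(alpha_i, alpha_j)/(alpha_j, alpha_j); the resulting 4x4 Cartan matrix is
[[2, 0, -1, 0], [0, 2, -1, 0], [-1, -1, 2, -1], [0, 0, -1, 2]].
All simple roots have the same length, so the diagram is simply laced. The associated Dynkin diagram is a chain of 2 nodes with a fork of two nodes at one end (D_4), so the type is D_4 (the algebra so(8)).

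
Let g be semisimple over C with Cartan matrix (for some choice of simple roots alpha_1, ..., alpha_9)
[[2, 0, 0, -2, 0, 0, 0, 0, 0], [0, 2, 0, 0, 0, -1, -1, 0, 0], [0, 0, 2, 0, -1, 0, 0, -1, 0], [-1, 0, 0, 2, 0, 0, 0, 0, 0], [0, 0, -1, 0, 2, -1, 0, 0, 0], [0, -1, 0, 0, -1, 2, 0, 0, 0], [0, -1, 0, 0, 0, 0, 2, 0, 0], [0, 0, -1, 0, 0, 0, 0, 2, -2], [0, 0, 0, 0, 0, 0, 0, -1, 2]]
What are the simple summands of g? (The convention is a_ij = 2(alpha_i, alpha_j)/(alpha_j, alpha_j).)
B2 ⊕ B7

The diagram associated to this matrix has two connected components: the simple roots {alpha_1, alpha_4} form a chain of 2 nodes with a double edge at one end; the terminal node there is the unique short simple root (B_2), and {alpha_2, alpha_3, alpha_5, alpha_6, alpha_7, alpha_8, alpha_9} form a chain of 7 nodes with a double edge at one end; the terminal node there is the unique short simple root (B_7). A semisimple Lie algebra decomposes uniquely as the direct sum of simple ideals, one per connected component of its Dynkin diagram, so g ≅ B_2 ⊕ B_7 (dimension 10 + 105 = 115).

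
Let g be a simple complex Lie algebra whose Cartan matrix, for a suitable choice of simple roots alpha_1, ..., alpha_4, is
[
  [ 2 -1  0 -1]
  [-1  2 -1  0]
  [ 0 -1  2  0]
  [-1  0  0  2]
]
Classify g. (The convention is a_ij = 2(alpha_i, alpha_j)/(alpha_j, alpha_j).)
The matrix has rank 4 with 2's on the diagonal. Reading the off-diagonal entries as Dynkin edges (a single edge where a_ij = a_ji = -1; a double or triple edge where a_ij * a_ji = 2 or 3), the diagram is a chain of 4 nodes with single edges (A_4). One simple-root ordering that puts it in standard form is (alpha_3, alpha_2, alpha_1, alpha_4). So the algebra is type A_4, i.e. sl(5).

type A_4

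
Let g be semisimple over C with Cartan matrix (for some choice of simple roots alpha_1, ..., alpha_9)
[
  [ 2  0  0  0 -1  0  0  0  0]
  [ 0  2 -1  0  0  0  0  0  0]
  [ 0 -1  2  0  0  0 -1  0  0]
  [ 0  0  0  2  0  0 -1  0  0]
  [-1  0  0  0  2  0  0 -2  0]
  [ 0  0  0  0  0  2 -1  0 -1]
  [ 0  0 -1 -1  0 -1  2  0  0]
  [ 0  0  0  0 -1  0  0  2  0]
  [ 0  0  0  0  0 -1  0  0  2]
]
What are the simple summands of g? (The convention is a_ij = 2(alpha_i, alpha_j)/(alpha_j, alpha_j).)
B_3 ⊕ E_6

The diagram associated to this matrix has two connected components: the simple roots {alpha_1, alpha_5, alpha_8} form a chain of 3 nodes with a double edge at one end; the terminal node there is the unique short simple root (B_3), and {alpha_2, alpha_3, alpha_4, alpha_6, alpha_7, alpha_9} form a chain of 5 nodes with one extra node attached to the third node from one end (E_6). A semisimple Lie algebra decomposes uniquely as the direct sum of simple ideals, one per connected component of its Dynkin diagram, so g ≅ B_3 ⊕ E_6 (dimension 21 + 78 = 99).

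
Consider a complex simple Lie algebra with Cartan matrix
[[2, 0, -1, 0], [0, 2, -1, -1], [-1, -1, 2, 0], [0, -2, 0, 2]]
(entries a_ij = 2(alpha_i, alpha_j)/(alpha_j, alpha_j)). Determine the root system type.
C_4

The matrix has rank 4 with 2's on the diagonal. Reading the off-diagonal entries as Dynkin edges (a single edge where a_ij = a_ji = -1; a double or triple edge where a_ij * a_ji = 2 or 3), the diagram is a chain of 4 nodes with a double edge at one end; the terminal node there is the unique long simple root (C_4). One simple-root ordering that puts it in standard form is (alpha_1, alpha_3, alpha_2, alpha_4). So the algebra is type C_4, i.e. sp(8).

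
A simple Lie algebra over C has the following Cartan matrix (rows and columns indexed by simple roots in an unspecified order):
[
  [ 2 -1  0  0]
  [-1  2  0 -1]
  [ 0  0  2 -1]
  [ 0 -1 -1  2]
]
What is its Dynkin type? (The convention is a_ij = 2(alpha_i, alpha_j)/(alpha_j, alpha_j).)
The matrix has rank 4 with 2's on the diagonal. Reading the off-diagonal entries as Dynkin edges (a single edge where a_ij = a_ji = -1; a double or triple edge where a_ij * a_ji = 2 or 3), the diagram is a chain of 4 nodes with single edges (A_4). One simple-root ordering that puts it in standard form is (alpha_3, alpha_4, alpha_2, alpha_1). So the algebra is type A_4, i.e. sl(5).

A_4 (sl(5))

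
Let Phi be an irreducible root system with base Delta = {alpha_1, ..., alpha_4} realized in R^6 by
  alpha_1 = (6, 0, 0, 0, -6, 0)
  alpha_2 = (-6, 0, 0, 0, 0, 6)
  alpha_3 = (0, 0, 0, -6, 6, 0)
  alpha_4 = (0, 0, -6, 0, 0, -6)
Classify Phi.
A_4

Compute the Cartan integers a_ij = 2(alpha_i, alpha_j)/(alpha_j, alpha_j); the resulting 4x4 Cartan matrix is
[[2, -1, -1, 0], [-1, 2, 0, -1], [-1, 0, 2, 0], [0, -1, 0, 2]].
All simple roots have the same length, so the diagram is simply laced. The associated Dynkin diagram is a chain of 4 nodes with single edges (A_4), so the type is A_4 (the algebra sl(5)).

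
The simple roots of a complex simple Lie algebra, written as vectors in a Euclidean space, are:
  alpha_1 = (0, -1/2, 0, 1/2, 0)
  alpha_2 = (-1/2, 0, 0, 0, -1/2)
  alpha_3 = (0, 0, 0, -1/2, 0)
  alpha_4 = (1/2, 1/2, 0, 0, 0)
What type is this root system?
B_4

Compute the Cartan integers a_ij = 2(alpha_i, alpha_j)/(alpha_j, alpha_j); the resulting 4x4 Cartan matrix is
[[2, 0, -2, -1], [0, 2, 0, -1], [-1, 0, 2, 0], [-1, -1, 0, 2]].
The roots have two lengths (squared-length ratio 2:1); the short ones are alpha_{3}. The associated Dynkin diagram is a chain of 4 nodes with a double edge at one end; the terminal node there is the unique short simple root (B_4), so the type is B_4 (the algebra so(9)).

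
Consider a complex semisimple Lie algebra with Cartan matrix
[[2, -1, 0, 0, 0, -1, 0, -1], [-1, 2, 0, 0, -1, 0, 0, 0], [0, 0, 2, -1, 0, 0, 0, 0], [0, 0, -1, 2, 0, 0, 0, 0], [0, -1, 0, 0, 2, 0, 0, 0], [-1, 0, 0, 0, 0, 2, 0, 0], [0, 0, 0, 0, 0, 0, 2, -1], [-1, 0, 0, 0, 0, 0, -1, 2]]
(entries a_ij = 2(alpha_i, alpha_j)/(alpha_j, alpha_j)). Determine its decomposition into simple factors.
The diagram associated to this matrix has two connected components: the simple roots {alpha_3, alpha_4} form a chain of 2 nodes with single edges (A_2), and {alpha_1, alpha_2, alpha_5, alpha_6, alpha_7, alpha_8} form a chain of 5 nodes with one extra node attached to the third node from one end (E_6). A semisimple Lie algebra decomposes uniquely as the direct sum of simple ideals, one per connected component of its Dynkin diagram, so g ≅ A_2 ⊕ E_6 (dimension 8 + 78 = 86).

A_2 + E_6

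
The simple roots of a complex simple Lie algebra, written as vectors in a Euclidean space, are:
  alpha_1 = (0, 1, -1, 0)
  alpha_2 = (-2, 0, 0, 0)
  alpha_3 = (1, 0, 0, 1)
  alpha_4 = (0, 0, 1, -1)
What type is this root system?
C_4

Compute the Cartan integers a_ij = 2(alpha_i, alpha_j)/(alpha_j, alpha_j); the resulting 4x4 Cartan matrix is
[[2, 0, 0, -1], [0, 2, -2, 0], [0, -1, 2, -1], [-1, 0, -1, 2]].
The roots have two lengths (squared-length ratio 2:1); the short ones are alpha_{1,3,4}. The associated Dynkin diagram is a chain of 4 nodes with a double edge at one end; the terminal node there is the unique long simple root (C_4), so the type is C_4 (the algebra sp(8)).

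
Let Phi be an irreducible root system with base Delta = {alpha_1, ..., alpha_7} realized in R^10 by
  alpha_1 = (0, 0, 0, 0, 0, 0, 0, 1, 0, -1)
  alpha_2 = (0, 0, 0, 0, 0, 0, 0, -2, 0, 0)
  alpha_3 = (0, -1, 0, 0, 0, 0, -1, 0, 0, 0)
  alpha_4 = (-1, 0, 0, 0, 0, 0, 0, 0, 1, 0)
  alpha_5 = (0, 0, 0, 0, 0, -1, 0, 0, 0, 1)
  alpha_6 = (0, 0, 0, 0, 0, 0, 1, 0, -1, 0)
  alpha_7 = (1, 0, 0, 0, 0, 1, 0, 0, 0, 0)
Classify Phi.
Compute the Cartan integers a_ij = 2(alpha_i, alpha_j)/(alpha_j, alpha_j); the resulting 7x7 Cartan matrix is
[[2, -1, 0, 0, -1, 0, 0], [-2, 2, 0, 0, 0, 0, 0], [0, 0, 2, 0, 0, -1, 0], [0, 0, 0, 2, 0, -1, -1], [-1, 0, 0, 0, 2, 0, -1], [0, 0, -1, -1, 0, 2, 0], [0, 0, 0, -1, -1, 0, 2]].
The roots have two lengths (squared-length ratio 2:1); the short ones are alpha_{1,3,4,5,6,7}. The associated Dynkin diagram is a chain of 7 nodes with a double edge at one end; the terminal node there is the unique long simple root (C_7), so the type is C_7 (the algebra sp(14)).

C_7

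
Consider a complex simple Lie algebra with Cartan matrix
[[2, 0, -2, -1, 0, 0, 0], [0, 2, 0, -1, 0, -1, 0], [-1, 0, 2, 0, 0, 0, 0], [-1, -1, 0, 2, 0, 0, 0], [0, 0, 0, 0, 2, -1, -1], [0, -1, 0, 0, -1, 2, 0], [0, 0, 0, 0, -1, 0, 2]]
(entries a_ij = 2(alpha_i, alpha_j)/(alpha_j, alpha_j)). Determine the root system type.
B_7

The matrix has rank 7 with 2's on the diagonal. Reading the off-diagonal entries as Dynkin edges (a single edge where a_ij = a_ji = -1; a double or triple edge where a_ij * a_ji = 2 or 3), the diagram is a chain of 7 nodes with a double edge at one end; the terminal node there is the unique short simple root (B_7). One simple-root ordering that puts it in standard form is (alpha_7, alpha_5, alpha_6, alpha_2, alpha_4, alpha_1, alpha_3). So the algebra is type B_7, i.e. so(15).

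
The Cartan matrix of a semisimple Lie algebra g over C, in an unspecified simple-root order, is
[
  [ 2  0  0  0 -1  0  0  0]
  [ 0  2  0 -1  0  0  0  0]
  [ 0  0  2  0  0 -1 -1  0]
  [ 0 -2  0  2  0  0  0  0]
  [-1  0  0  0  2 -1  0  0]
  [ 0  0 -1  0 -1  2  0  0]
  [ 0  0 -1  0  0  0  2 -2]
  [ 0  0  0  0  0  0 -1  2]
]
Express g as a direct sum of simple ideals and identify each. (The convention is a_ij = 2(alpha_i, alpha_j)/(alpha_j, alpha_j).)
The diagram associated to this matrix has two connected components: the simple roots {alpha_2, alpha_4} form a chain of 2 nodes with a double edge at one end; the terminal node there is the unique short simple root (B_2), and {alpha_1, alpha_3, alpha_5, alpha_6, alpha_7, alpha_8} form a chain of 6 nodes with a double edge at one end; the terminal node there is the unique short simple root (B_6). A semisimple Lie algebra decomposes uniquely as the direct sum of simple ideals, one per connected component of its Dynkin diagram, so g ≅ B_2 ⊕ B_6 (dimension 10 + 78 = 88).

B_2 (so(5)) ⊕ B_6 (so(13))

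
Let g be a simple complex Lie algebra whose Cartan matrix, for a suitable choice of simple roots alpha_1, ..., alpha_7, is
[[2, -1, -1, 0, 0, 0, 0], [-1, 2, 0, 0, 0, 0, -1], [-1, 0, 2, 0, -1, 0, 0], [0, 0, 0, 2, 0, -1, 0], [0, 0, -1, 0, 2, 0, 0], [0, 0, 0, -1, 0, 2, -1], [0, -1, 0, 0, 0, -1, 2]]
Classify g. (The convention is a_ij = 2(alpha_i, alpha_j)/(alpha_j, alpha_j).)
The matrix has rank 7 with 2's on the diagonal. Reading the off-diagonal entries as Dynkin edges (a single edge where a_ij = a_ji = -1; a double or triple edge where a_ij * a_ji = 2 or 3), the diagram is a chain of 7 nodes with single edges (A_7). One simple-root ordering that puts it in standard form is (alpha_4, alpha_6, alpha_7, alpha_2, alpha_1, alpha_3, alpha_5). So the algebra is type A_7, i.e. sl(8).

A_7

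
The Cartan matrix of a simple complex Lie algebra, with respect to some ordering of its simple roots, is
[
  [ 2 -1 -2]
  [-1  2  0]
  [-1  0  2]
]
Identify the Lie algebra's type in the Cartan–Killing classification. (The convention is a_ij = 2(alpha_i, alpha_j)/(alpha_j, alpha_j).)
The matrix has rank 3 with 2's on the diagonal. Reading the off-diagonal entries as Dynkin edges (a single edge where a_ij = a_ji = -1; a double or triple edge where a_ij * a_ji = 2 or 3), the diagram is a chain of 3 nodes with a double edge at one end; the terminal node there is the unique short simple root (B_3). One simple-root ordering that puts it in standard form is (alpha_2, alpha_1, alpha_3). So the algebra is type B_3, i.e. so(7).

type B_3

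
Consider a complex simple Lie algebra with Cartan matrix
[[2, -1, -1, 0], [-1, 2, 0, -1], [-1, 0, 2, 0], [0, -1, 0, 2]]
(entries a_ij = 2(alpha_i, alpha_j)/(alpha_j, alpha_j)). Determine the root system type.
type A_4

The matrix has rank 4 with 2's on the diagonal. Reading the off-diagonal entries as Dynkin edges (a single edge where a_ij = a_ji = -1; a double or triple edge where a_ij * a_ji = 2 or 3), the diagram is a chain of 4 nodes with single edges (A_4). One simple-root ordering that puts it in standard form is (alpha_3, alpha_1, alpha_2, alpha_4). So the algebra is type A_4, i.e. sl(5).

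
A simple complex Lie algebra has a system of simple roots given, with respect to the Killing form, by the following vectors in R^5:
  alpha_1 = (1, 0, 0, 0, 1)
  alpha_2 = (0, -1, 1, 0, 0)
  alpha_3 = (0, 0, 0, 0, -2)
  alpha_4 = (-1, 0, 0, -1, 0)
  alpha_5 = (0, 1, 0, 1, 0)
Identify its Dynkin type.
Compute the Cartan integers a_ij = 2(alpha_i, alpha_j)/(alpha_j, alpha_j); the resulting 5x5 Cartan matrix is
[[2, 0, -1, -1, 0], [0, 2, 0, 0, -1], [-2, 0, 2, 0, 0], [-1, 0, 0, 2, -1], [0, -1, 0, -1, 2]].
The roots have two lengths (squared-length ratio 2:1); the short ones are alpha_{1,2,4,5}. The associated Dynkin diagram is a chain of 5 nodes with a double edge at one end; the terminal node there is the unique long simple root (C_5), so the type is C_5 (the algebra sp(10)).

C5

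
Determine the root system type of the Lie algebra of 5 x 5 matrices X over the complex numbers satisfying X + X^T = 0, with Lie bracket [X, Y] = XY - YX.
type B_2

This is so(5) with 5 odd, which has dimension 5(5-1)/2 = 10 and rank (5-1)/2 = 2. In the classification of classical Lie algebras, the orthogonal algebra so(2n+1) in an odd number of variables has type B_n; here n = 2, so the Dynkin diagram is a chain of 2 nodes with a double edge at one end; the terminal node there is the unique short simple root (B_2). Hence the type is B_2.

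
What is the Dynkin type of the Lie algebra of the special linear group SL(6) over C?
This is sl(6), which has dimension 6^2 - 1 = 35 and rank 6 - 1 = 5 (a Cartan subalgebra is the diagonal traceless matrices). In the classification of classical Lie algebras, the special linear algebra sl(n+1) has type A_n; here n = 5, so the Dynkin diagram is a chain of 5 nodes with single edges (A_5). Hence the type is A_5.

A5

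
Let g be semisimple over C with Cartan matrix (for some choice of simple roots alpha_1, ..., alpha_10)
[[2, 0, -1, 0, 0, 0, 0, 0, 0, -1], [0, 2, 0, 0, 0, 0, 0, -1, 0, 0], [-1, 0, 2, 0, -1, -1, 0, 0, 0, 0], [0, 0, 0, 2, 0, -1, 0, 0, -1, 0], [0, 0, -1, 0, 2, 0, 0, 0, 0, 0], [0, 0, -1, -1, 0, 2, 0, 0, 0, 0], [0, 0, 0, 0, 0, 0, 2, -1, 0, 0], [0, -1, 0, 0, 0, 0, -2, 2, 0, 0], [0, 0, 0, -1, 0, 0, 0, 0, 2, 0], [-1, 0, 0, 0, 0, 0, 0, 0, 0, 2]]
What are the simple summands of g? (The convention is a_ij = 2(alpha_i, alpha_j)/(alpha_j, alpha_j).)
B_3 ⊕ E_7

The diagram associated to this matrix has two connected components: the simple roots {alpha_2, alpha_7, alpha_8} form a chain of 3 nodes with a double edge at one end; the terminal node there is the unique short simple root (B_3), and {alpha_1, alpha_3, alpha_4, alpha_5, alpha_6, alpha_9, alpha_10} form a chain of 6 nodes with one extra node attached to the third node from one end (E_7). A semisimple Lie algebra decomposes uniquely as the direct sum of simple ideals, one per connected component of its Dynkin diagram, so g ≅ B_3 ⊕ E_7 (dimension 21 + 133 = 154).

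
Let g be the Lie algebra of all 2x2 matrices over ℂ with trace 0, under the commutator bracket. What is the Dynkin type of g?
A_1

This is sl(2), which has dimension 2^2 - 1 = 3 and rank 2 - 1 = 1 (a Cartan subalgebra is the diagonal traceless matrices). In the classification of classical Lie algebras, the special linear algebra sl(n+1) has type A_n; here n = 1, so the Dynkin diagram is a chain of 1 nodes with single edges (A_1). Hence the type is A_1.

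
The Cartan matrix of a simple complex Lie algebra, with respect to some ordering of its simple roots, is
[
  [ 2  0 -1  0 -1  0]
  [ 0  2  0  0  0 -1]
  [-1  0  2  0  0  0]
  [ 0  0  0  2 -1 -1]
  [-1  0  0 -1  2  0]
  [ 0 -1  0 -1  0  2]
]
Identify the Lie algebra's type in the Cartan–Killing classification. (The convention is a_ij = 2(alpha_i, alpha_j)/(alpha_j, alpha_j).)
The matrix has rank 6 with 2's on the diagonal. Reading the off-diagonal entries as Dynkin edges (a single edge where a_ij = a_ji = -1; a double or triple edge where a_ij * a_ji = 2 or 3), the diagram is a chain of 6 nodes with single edges (A_6). One simple-root ordering that puts it in standard form is (alpha_2, alpha_6, alpha_4, alpha_5, alpha_1, alpha_3). So the algebra is type A_6, i.e. sl(7).

A6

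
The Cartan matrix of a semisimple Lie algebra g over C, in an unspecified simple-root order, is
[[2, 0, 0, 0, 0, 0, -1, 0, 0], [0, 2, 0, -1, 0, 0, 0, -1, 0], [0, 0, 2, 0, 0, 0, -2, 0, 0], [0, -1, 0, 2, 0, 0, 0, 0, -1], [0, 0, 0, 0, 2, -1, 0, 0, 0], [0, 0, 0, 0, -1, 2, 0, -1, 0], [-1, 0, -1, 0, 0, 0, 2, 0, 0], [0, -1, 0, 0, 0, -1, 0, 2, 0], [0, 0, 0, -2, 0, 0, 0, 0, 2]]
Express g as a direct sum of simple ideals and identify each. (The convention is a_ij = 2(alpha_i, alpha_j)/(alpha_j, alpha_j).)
type C_3 ⊕ type C_6

The diagram associated to this matrix has two connected components: the simple roots {alpha_1, alpha_3, alpha_7} form a chain of 3 nodes with a double edge at one end; the terminal node there is the unique long simple root (C_3), and {alpha_2, alpha_4, alpha_5, alpha_6, alpha_8, alpha_9} form a chain of 6 nodes with a double edge at one end; the terminal node there is the unique long simple root (C_6). A semisimple Lie algebra decomposes uniquely as the direct sum of simple ideals, one per connected component of its Dynkin diagram, so g ≅ C_3 ⊕ C_6 (dimension 21 + 78 = 99).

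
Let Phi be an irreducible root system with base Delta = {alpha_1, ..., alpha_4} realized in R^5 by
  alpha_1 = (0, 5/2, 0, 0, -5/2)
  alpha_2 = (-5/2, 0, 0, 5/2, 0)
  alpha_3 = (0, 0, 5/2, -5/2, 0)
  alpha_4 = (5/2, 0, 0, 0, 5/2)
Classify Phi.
Compute the Cartan integers a_ij = 2(alpha_i, alpha_j)/(alpha_j, alpha_j); the resulting 4x4 Cartan matrix is
[[2, 0, 0, -1], [0, 2, -1, -1], [0, -1, 2, 0], [-1, -1, 0, 2]].
All simple roots have the same length, so the diagram is simply laced. The associated Dynkin diagram is a chain of 4 nodes with single edges (A_4), so the type is A_4 (the algebra sl(5)).

A4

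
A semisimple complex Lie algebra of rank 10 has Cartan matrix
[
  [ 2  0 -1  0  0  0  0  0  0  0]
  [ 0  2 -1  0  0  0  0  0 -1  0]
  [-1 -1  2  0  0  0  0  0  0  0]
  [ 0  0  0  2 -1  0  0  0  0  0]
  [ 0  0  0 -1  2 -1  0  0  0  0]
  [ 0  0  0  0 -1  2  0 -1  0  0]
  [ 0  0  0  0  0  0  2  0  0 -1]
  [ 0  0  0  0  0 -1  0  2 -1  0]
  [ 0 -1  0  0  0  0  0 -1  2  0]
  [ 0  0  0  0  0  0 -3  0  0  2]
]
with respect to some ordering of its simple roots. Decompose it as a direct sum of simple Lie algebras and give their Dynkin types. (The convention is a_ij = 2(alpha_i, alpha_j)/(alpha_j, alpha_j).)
The diagram associated to this matrix has two connected components: the simple roots {alpha_1, alpha_2, alpha_3, alpha_4, alpha_5, alpha_6, alpha_8, alpha_9} form a chain of 8 nodes with single edges (A_8), and {alpha_7, alpha_10} form two nodes joined by a triple edge (G_2). A semisimple Lie algebra decomposes uniquely as the direct sum of simple ideals, one per connected component of its Dynkin diagram, so g ≅ A_8 ⊕ G_2 (dimension 80 + 14 = 94).

A8 ⊕ G2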